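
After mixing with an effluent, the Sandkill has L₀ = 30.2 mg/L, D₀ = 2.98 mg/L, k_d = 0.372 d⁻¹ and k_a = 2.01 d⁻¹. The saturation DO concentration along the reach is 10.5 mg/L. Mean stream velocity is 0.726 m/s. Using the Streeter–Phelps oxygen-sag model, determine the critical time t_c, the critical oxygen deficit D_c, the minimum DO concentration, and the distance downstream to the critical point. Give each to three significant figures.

t_c = [1/(k_a−k_d)] ln[(k_a/k_d)(1 − D₀(k_a−k_d)/(k_d L₀))]
= [1/(2.01−0.372)] ln[(2.01/0.372)(1 − 2.98×1.638/(0.372×30.2))]
= (1/1.638) ln[5.403 × 0.5655] = 0.6105 × ln(3.056) = 0.6105 × 1.117 = 0.6819 d.
D_c = (k_d/k_a) L₀ e^(−k_d t_c) = (0.372/2.01) × 30.2 × e^(−0.372×0.6819) = 0.1851 × 30.2 × 0.7759 = 4.337 mg/L.
Minimum DO = C_s − D_c = 10.5 − 4.337 = 6.163 mg/L.
x_c = v t_c = 0.726 m/s × 0.6819 d × 86400 s/d = 42770 m ≈ 42.8 km.

t_c ≈ 0.682 d; D_c ≈ 4.34 mg/L; min DO ≈ 6.16 mg/L; x_c ≈ 42.8 km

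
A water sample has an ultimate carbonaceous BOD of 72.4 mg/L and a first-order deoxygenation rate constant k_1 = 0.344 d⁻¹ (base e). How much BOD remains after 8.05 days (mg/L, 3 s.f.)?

L ≈ 4.54 mg/L

L_t = L₀ e^(−k_1 t) = 72.4 × e^(−0.344×8.05) = 72.4 × 0.06271 = 4.540 mg/L.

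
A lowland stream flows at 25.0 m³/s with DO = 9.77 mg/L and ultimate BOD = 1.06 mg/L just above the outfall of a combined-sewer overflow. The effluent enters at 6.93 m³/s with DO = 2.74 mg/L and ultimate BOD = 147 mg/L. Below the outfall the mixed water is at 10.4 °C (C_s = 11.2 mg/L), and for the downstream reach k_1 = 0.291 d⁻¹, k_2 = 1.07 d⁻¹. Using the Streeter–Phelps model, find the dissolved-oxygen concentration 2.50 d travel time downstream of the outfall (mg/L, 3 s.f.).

DO ≈ 5.93 mg/L

Mixed DO = (25.0×9.77 + 6.93×2.74)/(25.0+6.93) = 263.2/31.93 = 8.244 mg/L.
Mixed L₀ = (25.0×1.06 + 6.93×147)/(31.93) = 1045/31.93 = 32.73 mg/L.
Initial deficit D₀ = C_s − DO₀ = 11.2 − 8.244 = 2.956 mg/L.
D(2.50) = [0.291×32.73/(1.07−0.291)](e^(−0.291×2.50) − e^(−1.07×2.50)) + 2.956 e^(−1.07×2.50)
= 12.23 × (0.4831 − 0.06891) + 2.956 × 0.06891 = 5.269 mg/L.
DO = 11.2 − 5.269 = 5.931 mg/L.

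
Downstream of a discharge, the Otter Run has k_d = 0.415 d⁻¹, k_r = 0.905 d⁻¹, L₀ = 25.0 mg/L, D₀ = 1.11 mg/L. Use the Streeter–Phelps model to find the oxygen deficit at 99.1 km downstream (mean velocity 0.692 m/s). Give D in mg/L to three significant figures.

D ≈ 6.17 mg/L

Travel time t = x/v = 99.1 km / (0.692 m/s) = 99100 m / 0.692 m/s = 143200 s = 1.658 d.
k_d L₀/(k_r−k_d) = 0.415×25.0/(0.905−0.415) = 10.38/0.4900 = 21.17 mg/L.
e^(−k_d t) = e^(−0.415×1.658) = 0.5026; e^(−k_r t) = e^(−0.905×1.658) = 0.2231.
D = 21.17 × (0.5026 − 0.2231) + 1.11 × 0.2231 = 5.919 + 0.2477 = 6.166 mg/L.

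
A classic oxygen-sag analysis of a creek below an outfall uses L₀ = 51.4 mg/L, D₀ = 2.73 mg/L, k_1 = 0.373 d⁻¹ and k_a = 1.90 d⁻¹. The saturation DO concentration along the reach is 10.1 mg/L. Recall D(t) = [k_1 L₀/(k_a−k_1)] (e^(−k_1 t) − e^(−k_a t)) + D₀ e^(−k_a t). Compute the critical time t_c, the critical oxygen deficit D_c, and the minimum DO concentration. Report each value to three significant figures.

t_c ≈ 0.906 d; D_c ≈ 7.20 mg/L; min DO ≈ 2.90 mg/L

t_c = [1/(k_a−k_1)] ln[(k_a/k_1)(1 − D₀(k_a−k_1)/(k_1 L₀))]
= [1/(1.90−0.373)] ln[(1.90/0.373)(1 − 2.73×1.527/(0.373×51.4))]
= (1/1.527) ln[5.094 × 0.7826] = 0.6549 × ln(3.986) = 0.6549 × 1.383 = 0.9056 d.
L(t_c) = L₀ e^(−k_1 t_c) = 51.4 × 0.7133 = 36.67 mg/L, and at the critical point k_a D_c = k_1 L, so D_c = (0.373/1.90) × 36.67 = 7.198 mg/L.
Minimum DO = C_s − D_c = 10.1 − 7.198 = 2.902 mg/L.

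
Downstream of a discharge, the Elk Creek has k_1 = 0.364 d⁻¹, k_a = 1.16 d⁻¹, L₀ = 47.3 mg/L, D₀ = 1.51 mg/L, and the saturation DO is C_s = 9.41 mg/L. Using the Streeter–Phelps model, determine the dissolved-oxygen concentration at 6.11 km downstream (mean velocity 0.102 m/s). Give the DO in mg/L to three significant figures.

DO ≈ 1.61 mg/L

Travel time t = x/v = 6.11 km / (0.102 m/s) = 6110 m / 0.102 m/s = 59900 s = 0.6933 d.
k_1 L₀/(k_a−k_1) = 0.364×47.3/(1.16−0.364) = 17.22/0.7960 = 21.63 mg/L.
e^(−k_1 t) = e^(−0.364×0.6933) = 0.7770; e^(−k_a t) = e^(−1.16×0.6933) = 0.4474.
D = 21.63 × (0.7770 − 0.4474) + 1.51 × 0.4474 = 7.128 + 0.6756 = 7.803 mg/L.
DO = C_s − D = 9.41 − 7.803 = 1.607 mg/L.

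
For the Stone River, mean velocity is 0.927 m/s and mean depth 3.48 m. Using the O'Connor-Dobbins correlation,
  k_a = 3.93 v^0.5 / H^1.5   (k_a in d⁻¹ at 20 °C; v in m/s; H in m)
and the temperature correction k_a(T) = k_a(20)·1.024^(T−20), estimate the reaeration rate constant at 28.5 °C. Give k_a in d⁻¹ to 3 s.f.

k_a(20) = 3.93 × 0.927^0.5 / 3.48^1.5 = 3.93 × 0.9628 / 6.492 = 0.5829 d⁻¹.
k_a(28.5) = 0.5829 × 1.024^(28.5−20) = 0.5829 × 1.223 = 0.7130 d⁻¹.

k_a ≈ 0.713 d⁻¹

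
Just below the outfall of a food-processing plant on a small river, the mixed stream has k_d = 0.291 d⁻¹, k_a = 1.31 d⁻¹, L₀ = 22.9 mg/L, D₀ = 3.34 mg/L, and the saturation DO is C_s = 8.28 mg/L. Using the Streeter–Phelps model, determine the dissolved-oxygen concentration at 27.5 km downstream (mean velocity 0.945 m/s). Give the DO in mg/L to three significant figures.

Travel time t = x/v = 27.5 km / (0.945 m/s) = 27500 m / 0.945 m/s = 29100 s = 0.3368 d.
k_d L₀/(k_a−k_d) = 0.291×22.9/(1.31−0.291) = 6.664/1.019 = 6.540 mg/L.
e^(−k_d t) = e^(−0.291×0.3368) = 0.9066; e^(−k_a t) = e^(−1.31×0.3368) = 0.6432.
D = 6.540 × (0.9066 − 0.6432) + 3.34 × 0.6432 = 1.722 + 2.148 = 3.871 mg/L.
DO = C_s − D = 8.28 − 3.871 = 4.409 mg/L.

DO ≈ 4.41 mg/L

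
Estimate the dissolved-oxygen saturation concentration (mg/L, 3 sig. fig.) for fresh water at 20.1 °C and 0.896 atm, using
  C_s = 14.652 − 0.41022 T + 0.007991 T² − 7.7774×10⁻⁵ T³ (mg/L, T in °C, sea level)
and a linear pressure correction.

At sea level: C_s = 14.652 − 0.41022×20.1 + 0.007991×20.1² − 7.7774×10⁻⁵×20.1³ = 9.003 mg/L.
Pressure correction: C_s' = 9.003 × 0.896 = 8.067 mg/L.

C_s ≈ 8.07 mg/L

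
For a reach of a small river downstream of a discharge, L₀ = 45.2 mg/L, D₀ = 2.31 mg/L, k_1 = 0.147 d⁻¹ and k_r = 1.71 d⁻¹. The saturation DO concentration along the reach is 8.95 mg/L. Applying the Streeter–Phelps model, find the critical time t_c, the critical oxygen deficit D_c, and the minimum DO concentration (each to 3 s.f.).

t_c ≈ 1.07 d; D_c ≈ 3.32 mg/L; min DO ≈ 5.63 mg/L

At the critical point dD/dt = 0, so k_1 L₀ e^(−k_1 t) = k_r D. Substituting D(t) from the Streeter–Phelps equation and solving for t gives
t_c = ln[(k_r/k_1)(1 − D₀(k_r−k_1)/(k_1 L₀))] / (k_r−k_1).
Here k_r−k_1 = 1.563 d⁻¹ and 1 − D₀(k_r−k_1)/(k_1 L₀) = 1 − 2.31×1.563/(0.147×45.2) = 0.4566, so
t_c = ln(11.63 × 0.4566) / 1.563 = 1.670 / 1.563 = 1.068 d.
D_c = (k_1/k_r) L₀ e^(−k_1 t_c) = (0.147/1.71) × 45.2 × e^(−0.147×1.068) = 0.08596 × 45.2 × 0.8547 = 3.321 mg/L.
Minimum DO = C_s − D_c = 8.95 − 3.321 = 5.629 mg/L.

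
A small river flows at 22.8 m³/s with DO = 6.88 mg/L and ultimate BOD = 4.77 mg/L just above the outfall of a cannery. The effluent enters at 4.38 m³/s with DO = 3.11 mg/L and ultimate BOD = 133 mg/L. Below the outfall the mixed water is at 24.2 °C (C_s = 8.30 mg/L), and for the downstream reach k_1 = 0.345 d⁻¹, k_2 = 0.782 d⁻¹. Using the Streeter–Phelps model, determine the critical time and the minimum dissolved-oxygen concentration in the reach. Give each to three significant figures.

t_c ≈ 1.63 d; minimum DO ≈ 1.90 mg/L

Mixed DO = (22.8×6.88 + 4.38×3.11)/(22.8+4.38) = 170.5/27.18 = 6.272 mg/L.
Mixed L₀ = (22.8×4.77 + 4.38×133)/(27.18) = 691.3/27.18 = 25.43 mg/L.
Initial deficit D₀ = C_s − DO₀ = 8.30 − 6.272 = 2.028 mg/L.
t_c = (1/0.4370) ln[(0.782/0.345)(1 − 2.028×0.4370/(0.345×25.43))] = 2.288 × ln(2.038) = 1.629 d.
D_c = (0.345/0.782) × 25.43 × e^(−0.345×1.629) = 0.4412 × 25.43 × 0.5701 = 6.397 mg/L.
Minimum DO = 8.30 − 6.397 = 1.903 mg/L.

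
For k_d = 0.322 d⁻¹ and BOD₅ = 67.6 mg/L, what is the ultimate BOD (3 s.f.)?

L₀ ≈ 84.5 mg/L

BOD₅ = L₀(1 − e^(−5k_d)) ⇒ L₀ = BOD₅ / (1 − e^(−5×0.322))
= 67.6 / (1 − 0.1999) = 67.6 / 0.8001 = 84.49 mg/L.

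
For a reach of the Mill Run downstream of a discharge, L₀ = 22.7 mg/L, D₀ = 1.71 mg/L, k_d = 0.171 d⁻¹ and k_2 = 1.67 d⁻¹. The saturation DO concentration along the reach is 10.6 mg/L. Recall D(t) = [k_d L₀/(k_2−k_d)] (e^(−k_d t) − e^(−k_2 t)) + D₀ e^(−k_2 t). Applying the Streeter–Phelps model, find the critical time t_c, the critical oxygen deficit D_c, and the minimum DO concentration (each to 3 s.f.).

t_c ≈ 0.800 d; D_c ≈ 2.03 mg/L; min DO ≈ 8.57 mg/L

At the critical point dD/dt = 0, so k_d L₀ e^(−k_d t) = k_2 D. Substituting D(t) from the Streeter–Phelps equation and solving for t gives
t_c = ln[(k_2/k_d)(1 − D₀(k_2−k_d)/(k_d L₀))] / (k_2−k_d).
Here k_2−k_d = 1.499 d⁻¹ and 1 − D₀(k_2−k_d)/(k_d L₀) = 1 − 1.71×1.499/(0.171×22.7) = 0.3396, so
t_c = ln(9.766 × 0.3396) / 1.499 = 1.199 / 1.499 = 0.7999 d.
L(t_c) = L₀ e^(−k_d t_c) = 22.7 × 0.8722 = 19.80 mg/L, and at the critical point k_2 D_c = k_d L, so D_c = (0.171/1.67) × 19.80 = 2.027 mg/L.
Minimum DO = C_s − D_c = 10.6 − 2.027 = 8.573 mg/L.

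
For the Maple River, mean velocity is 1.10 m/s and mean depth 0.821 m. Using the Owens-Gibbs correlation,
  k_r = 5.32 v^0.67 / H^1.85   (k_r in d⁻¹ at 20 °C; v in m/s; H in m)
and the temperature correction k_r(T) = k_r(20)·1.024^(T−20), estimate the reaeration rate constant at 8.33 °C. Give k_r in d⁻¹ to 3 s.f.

k_r(20) = 5.32 × 1.10^0.67 / 0.821^1.85 = 5.32 × 1.066 / 0.6943 = 8.168 d⁻¹.
k_r(8.33) = 8.168 × 1.024^(8.33−20) = 8.168 × 0.7582 = 6.193 d⁻¹.

k_r ≈ 6.19 d⁻¹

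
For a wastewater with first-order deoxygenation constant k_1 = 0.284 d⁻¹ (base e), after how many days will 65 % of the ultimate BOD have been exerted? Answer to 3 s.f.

y/L₀ = 1 − e^(−k_1 t) = 0.65 ⇒ e^(−k_1 t) = 0.350
t = −ln(0.350) / 0.284 = 1.050 / 0.284 = 3.697 d.

t ≈ 3.70 d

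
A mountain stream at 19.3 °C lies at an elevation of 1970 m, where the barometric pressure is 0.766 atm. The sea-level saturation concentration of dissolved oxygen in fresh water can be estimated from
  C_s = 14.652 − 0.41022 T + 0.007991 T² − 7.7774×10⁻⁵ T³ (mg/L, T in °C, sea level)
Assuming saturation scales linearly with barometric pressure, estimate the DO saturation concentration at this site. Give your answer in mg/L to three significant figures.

C_s ≈ 7.01 mg/L

At sea level: C_s = 14.652 − 0.41022×19.3 + 0.007991×19.3² − 7.7774×10⁻⁵×19.3³ = 9.152 mg/L.
Pressure correction: C_s' = 9.152 × 0.766 = 7.011 mg/L.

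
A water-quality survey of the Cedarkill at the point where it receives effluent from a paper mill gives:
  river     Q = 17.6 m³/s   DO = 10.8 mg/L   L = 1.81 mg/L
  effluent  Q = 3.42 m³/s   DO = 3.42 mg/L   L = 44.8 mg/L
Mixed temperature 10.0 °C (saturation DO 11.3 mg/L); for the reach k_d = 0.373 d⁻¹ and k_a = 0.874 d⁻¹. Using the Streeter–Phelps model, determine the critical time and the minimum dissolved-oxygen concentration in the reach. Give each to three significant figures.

Mixed DO = (17.6×10.8 + 3.42×3.42)/(17.6+3.42) = 201.8/21.02 = 9.599 mg/L.
Mixed L₀ = (17.6×1.81 + 3.42×44.8)/(21.02) = 185.1/21.02 = 8.805 mg/L.
Initial deficit D₀ = C_s − DO₀ = 11.3 − 9.599 = 1.701 mg/L.
t_c = (1/0.5010) ln[(0.874/0.373)(1 − 1.701×0.5010/(0.373×8.805))] = 1.996 × ln(1.735) = 1.100 d.
D_c = (0.373/0.874) × 8.805 × e^(−0.373×1.100) = 0.4268 × 8.805 × 0.6634 = 2.493 mg/L.
Minimum DO = 11.3 − 2.493 = 8.807 mg/L.

t_c ≈ 1.10 d; minimum DO ≈ 8.81 mg/L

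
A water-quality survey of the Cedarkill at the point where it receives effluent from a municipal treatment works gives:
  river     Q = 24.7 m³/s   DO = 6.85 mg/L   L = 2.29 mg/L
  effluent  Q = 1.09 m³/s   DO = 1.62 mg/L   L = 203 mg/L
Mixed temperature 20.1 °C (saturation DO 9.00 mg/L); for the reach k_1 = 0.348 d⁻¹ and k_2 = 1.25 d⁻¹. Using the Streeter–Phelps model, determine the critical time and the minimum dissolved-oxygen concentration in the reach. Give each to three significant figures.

Mixed DO = (24.7×6.85 + 1.09×1.62)/(24.7+1.09) = 171.0/25.79 = 6.629 mg/L.
Mixed L₀ = (24.7×2.29 + 1.09×203)/(25.79) = 277.8/25.79 = 10.77 mg/L.
Initial deficit D₀ = C_s − DO₀ = 9.00 − 6.629 = 2.371 mg/L.
t_c = (1/0.9020) ln[(1.25/0.348)(1 − 2.371×0.9020/(0.348×10.77))] = 1.109 × ln(1.543) = 0.4807 d.
D_c = (0.348/1.25) × 10.77 × e^(−0.348×0.4807) = 0.2784 × 10.77 × 0.8459 = 2.537 mg/L.
Minimum DO = 9.00 − 2.537 = 6.463 mg/L.

t_c ≈ 0.481 d; minimum DO ≈ 6.46 mg/L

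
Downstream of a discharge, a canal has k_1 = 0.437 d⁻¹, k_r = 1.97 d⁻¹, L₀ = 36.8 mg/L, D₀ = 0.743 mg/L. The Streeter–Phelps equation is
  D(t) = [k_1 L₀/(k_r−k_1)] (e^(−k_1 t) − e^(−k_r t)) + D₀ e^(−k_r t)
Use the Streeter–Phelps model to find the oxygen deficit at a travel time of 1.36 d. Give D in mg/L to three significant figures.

D ≈ 5.12 mg/L

k_1 L₀/(k_r−k_1) = 0.437×36.8/(1.97−0.437) = 16.08/1.533 = 10.49 mg/L.
e^(−k_1 t) = e^(−0.437×1.360) = 0.5519; e^(−k_r t) = e^(−1.97×1.360) = 0.06862.
D = 10.49 × (0.5519 − 0.06862) + 0.743 × 0.06862 = 5.070 + 0.05098 = 5.121 mg/L.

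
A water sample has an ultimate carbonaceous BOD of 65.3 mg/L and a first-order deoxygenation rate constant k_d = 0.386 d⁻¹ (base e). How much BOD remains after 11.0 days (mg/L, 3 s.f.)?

L_t = L₀ e^(−k_d t) = 65.3 × e^(−0.386×11.0) = 65.3 × 0.01432 = 0.9352 mg/L.

L ≈ 0.935 mg/L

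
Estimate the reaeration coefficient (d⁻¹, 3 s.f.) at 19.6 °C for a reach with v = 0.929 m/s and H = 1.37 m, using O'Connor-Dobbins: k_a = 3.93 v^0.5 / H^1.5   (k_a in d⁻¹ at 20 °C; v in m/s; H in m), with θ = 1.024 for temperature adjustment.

k_a(20) = 3.93 × 0.929^0.5 / 1.37^1.5 = 3.93 × 0.9638 / 1.604 = 2.362 d⁻¹.
k_a(19.6) = 2.362 × 1.024^(19.6−20) = 2.362 × 0.9906 = 2.340 d⁻¹.

k_a ≈ 2.34 d⁻¹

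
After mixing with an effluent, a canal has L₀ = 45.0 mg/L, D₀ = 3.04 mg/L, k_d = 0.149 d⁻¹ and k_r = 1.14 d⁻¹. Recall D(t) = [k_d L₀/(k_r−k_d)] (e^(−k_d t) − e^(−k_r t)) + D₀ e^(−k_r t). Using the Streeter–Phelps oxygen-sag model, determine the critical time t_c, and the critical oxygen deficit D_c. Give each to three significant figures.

t_c ≈ 1.45 d; D_c ≈ 4.74 mg/L

t_c = [1/(k_r−k_d)] ln[(k_r/k_d)(1 − D₀(k_r−k_d)/(k_d L₀))]
= [1/(1.14−0.149)] ln[(1.14/0.149)(1 − 3.04×0.9910/(0.149×45.0))]
= (1/0.9910) ln[7.651 × 0.5507] = 1.009 × ln(4.213) = 1.009 × 1.438 = 1.451 d.
D_c = (k_d/k_r) L₀ e^(−k_d t_c) = (0.149/1.14) × 45.0 × e^(−0.149×1.451) = 0.1307 × 45.0 × 0.8055 = 4.738 mg/L.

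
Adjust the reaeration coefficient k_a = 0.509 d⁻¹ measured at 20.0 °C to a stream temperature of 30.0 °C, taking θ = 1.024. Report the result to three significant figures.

k_a ≈ 0.645 d⁻¹

k_a(T₂) = k_a(T₁) · θ^(T₂−T₁) = 0.509 × 1.024^(30.0−20.0)
= 0.509 × 1.024^10.0 = 0.509 × 1.268 = 0.6452 d⁻¹.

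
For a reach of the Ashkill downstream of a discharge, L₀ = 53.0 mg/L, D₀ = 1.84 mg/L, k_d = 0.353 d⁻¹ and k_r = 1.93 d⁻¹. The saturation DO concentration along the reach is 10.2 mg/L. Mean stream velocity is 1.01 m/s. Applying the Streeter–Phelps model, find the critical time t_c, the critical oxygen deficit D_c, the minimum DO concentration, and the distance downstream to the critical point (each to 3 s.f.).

t_c ≈ 0.970 d; D_c ≈ 6.88 mg/L; min DO ≈ 3.32 mg/L; x_c ≈ 84.7 km

t_c = [1/(k_r−k_d)] ln[(k_r/k_d)(1 − D₀(k_r−k_d)/(k_d L₀))]
= [1/(1.93−0.353)] ln[(1.93/0.353)(1 − 1.84×1.577/(0.353×53.0))]
= (1/1.577) ln[5.467 × 0.8449] = 0.6341 × ln(4.619) = 0.6341 × 1.530 = 0.9704 d.
L(t_c) = L₀ e^(−k_d t_c) = 53.0 × 0.7100 = 37.63 mg/L, and at the critical point k_r D_c = k_d L, so D_c = (0.353/1.93) × 37.63 = 6.882 mg/L.
Minimum DO = C_s − D_c = 10.2 − 6.882 = 3.318 mg/L.
x_c = v t_c = 1.01 m/s × 0.9704 d × 86400 s/d = 84680 m ≈ 84.7 km.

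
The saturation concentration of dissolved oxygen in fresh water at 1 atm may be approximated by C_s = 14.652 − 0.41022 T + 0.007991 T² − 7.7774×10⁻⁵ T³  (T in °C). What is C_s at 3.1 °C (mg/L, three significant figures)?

C_s ≈ 13.5 mg/L

C_s = 14.652 − 0.41022×3.1 + 0.007991×3.1² − 7.7774×10⁻⁵×3.1³ = 13.45 mg/L.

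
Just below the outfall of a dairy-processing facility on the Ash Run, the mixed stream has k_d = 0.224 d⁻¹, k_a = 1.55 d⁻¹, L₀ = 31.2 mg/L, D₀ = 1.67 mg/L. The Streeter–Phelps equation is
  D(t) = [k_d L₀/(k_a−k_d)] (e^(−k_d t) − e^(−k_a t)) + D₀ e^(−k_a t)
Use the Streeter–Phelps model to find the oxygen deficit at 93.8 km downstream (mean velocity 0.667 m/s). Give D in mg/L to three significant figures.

D ≈ 3.37 mg/L

Travel time t = x/v = 93.8 km / (0.667 m/s) = 93800 m / 0.667 m/s = 140600 s = 1.628 d.
k_d L₀/(k_a−k_d) = 0.224×31.2/(1.55−0.224) = 6.989/1.326 = 5.271 mg/L.
e^(−k_d t) = e^(−0.224×1.628) = 0.6945; e^(−k_a t) = e^(−1.55×1.628) = 0.08023.
D = 5.271 × (0.6945 − 0.08023) + 1.67 × 0.08023 = 3.237 + 0.1340 = 3.371 mg/L.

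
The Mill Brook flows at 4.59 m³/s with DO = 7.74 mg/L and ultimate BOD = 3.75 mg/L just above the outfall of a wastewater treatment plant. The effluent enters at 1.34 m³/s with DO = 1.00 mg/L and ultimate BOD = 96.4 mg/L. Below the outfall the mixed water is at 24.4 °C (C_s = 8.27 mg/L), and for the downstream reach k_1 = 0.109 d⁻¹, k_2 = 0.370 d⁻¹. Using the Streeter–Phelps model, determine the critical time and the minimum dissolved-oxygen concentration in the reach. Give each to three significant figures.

t_c ≈ 3.83 d; minimum DO ≈ 3.48 mg/L

Mixed DO = (4.59×7.74 + 1.34×1.00)/(4.59+1.34) = 36.87/5.930 = 6.217 mg/L.
Mixed L₀ = (4.59×3.75 + 1.34×96.4)/(5.930) = 146.4/5.930 = 24.69 mg/L.
Initial deficit D₀ = C_s − DO₀ = 8.27 − 6.217 = 2.053 mg/L.
t_c = (1/0.2610) ln[(0.370/0.109)(1 − 2.053×0.2610/(0.109×24.69))] = 3.831 × ln(2.719) = 3.832 d.
D_c = (0.109/0.370) × 24.69 × e^(−0.109×3.832) = 0.2946 × 24.69 × 0.6586 = 4.789 mg/L.
Minimum DO = 8.27 − 4.789 = 3.481 mg/L.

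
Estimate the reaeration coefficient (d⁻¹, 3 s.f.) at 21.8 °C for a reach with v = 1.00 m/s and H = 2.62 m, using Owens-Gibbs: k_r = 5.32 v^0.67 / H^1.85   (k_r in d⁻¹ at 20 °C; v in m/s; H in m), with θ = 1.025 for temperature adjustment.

k_r ≈ 0.936 d⁻¹

k_r(20) = 5.32 × 1.00^0.67 / 2.62^1.85 = 5.32 × 1.000 / 5.941 = 0.8955 d⁻¹.
k_r(21.8) = 0.8955 × 1.025^(21.8−20) = 0.8955 × 1.045 = 0.9362 d⁻¹.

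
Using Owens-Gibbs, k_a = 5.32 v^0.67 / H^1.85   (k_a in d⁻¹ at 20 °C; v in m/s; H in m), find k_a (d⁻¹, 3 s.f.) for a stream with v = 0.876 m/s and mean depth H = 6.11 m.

k_a = 5.32 × 0.876^0.67 / 6.11^1.85 = 5.32 × 0.9151 / 28.46 = 0.1711 d⁻¹.

k_a ≈ 0.171 d⁻¹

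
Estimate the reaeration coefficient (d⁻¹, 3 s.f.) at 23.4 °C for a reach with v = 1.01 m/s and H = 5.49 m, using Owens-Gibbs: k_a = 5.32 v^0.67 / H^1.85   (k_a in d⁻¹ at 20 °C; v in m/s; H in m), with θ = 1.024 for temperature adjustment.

k_a ≈ 0.249 d⁻¹

k_a(20) = 5.32 × 1.01^0.67 / 5.49^1.85 = 5.32 × 1.007 / 23.35 = 0.2294 d⁻¹.
k_a(23.4) = 0.2294 × 1.024^(23.4−20) = 0.2294 × 1.084 = 0.2487 d⁻¹.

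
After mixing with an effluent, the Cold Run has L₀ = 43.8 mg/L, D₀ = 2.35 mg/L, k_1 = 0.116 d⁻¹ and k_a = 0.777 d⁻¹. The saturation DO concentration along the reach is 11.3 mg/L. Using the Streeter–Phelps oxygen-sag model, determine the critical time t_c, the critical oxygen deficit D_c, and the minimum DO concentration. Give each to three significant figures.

At the critical point dD/dt = 0, so k_1 L₀ e^(−k_1 t) = k_a D. Substituting D(t) from the Streeter–Phelps equation and solving for t gives
t_c = ln[(k_a/k_1)(1 − D₀(k_a−k_1)/(k_1 L₀))] / (k_a−k_1).
Here k_a−k_1 = 0.6610 d⁻¹ and 1 − D₀(k_a−k_1)/(k_1 L₀) = 1 − 2.35×0.6610/(0.116×43.8) = 0.6943, so
t_c = ln(6.698 × 0.6943) / 0.6610 = 1.537 / 0.6610 = 2.325 d.
L(t_c) = L₀ e^(−k_1 t_c) = 43.8 × 0.7636 = 33.45 mg/L, and at the critical point k_a D_c = k_1 L, so D_c = (0.116/0.777) × 33.45 = 4.993 mg/L.
Minimum DO = C_s − D_c = 11.3 − 4.993 = 6.307 mg/L.

t_c ≈ 2.33 d; D_c ≈ 4.99 mg/L; min DO ≈ 6.31 mg/L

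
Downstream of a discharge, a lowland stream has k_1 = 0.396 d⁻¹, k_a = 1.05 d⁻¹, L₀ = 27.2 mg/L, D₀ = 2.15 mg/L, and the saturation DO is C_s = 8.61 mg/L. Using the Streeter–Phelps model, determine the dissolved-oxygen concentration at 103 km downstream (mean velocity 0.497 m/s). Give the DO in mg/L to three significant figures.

Travel time t = x/v = 103 km / (0.497 m/s) = 103000 m / 0.497 m/s = 207200 s = 2.399 d.
k_1 L₀/(k_a−k_1) = 0.396×27.2/(1.05−0.396) = 10.77/0.6540 = 16.47 mg/L.
e^(−k_1 t) = e^(−0.396×2.399) = 0.3868; e^(−k_a t) = e^(−1.05×2.399) = 0.08057.
D = 16.47 × (0.3868 − 0.08057) + 2.15 × 0.08057 = 5.043 + 0.1732 = 5.217 mg/L.
DO = C_s − D = 8.61 − 5.217 = 3.393 mg/L.

DO ≈ 3.39 mg/L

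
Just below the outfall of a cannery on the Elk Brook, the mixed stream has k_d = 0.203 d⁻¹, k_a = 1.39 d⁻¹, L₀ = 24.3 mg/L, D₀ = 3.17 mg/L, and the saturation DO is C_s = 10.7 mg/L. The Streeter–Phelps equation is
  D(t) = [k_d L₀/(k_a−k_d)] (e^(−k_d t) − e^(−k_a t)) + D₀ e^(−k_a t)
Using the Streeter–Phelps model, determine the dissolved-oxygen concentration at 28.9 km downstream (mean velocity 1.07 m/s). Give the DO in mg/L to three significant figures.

Travel time t = x/v = 28.9 km / (1.07 m/s) = 28900 m / 1.07 m/s = 27010 s = 0.3126 d.
k_d L₀/(k_a−k_d) = 0.203×24.3/(1.39−0.203) = 4.933/1.187 = 4.156 mg/L.
e^(−k_d t) = e^(−0.203×0.3126) = 0.9385; e^(−k_a t) = e^(−1.39×0.3126) = 0.6476.
D = 4.156 × (0.9385 − 0.6476) + 3.17 × 0.6476 = 1.209 + 2.053 = 3.262 mg/L.
DO = C_s − D = 10.7 − 3.262 = 7.438 mg/L.

DO ≈ 7.44 mg/L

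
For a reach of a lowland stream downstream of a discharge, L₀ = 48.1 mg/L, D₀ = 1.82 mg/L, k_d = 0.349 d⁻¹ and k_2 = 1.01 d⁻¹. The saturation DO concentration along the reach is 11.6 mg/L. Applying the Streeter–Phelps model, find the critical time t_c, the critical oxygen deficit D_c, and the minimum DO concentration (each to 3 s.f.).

At the critical point dD/dt = 0, so k_d L₀ e^(−k_d t) = k_2 D. Substituting D(t) from the Streeter–Phelps equation and solving for t gives
t_c = ln[(k_2/k_d)(1 − D₀(k_2−k_d)/(k_d L₀))] / (k_2−k_d).
Here k_2−k_d = 0.6610 d⁻¹ and 1 − D₀(k_2−k_d)/(k_d L₀) = 1 − 1.82×0.6610/(0.349×48.1) = 0.9283, so
t_c = ln(2.894 × 0.9283) / 0.6610 = 0.9883 / 0.6610 = 1.495 d.
L(t_c) = L₀ e^(−k_d t_c) = 48.1 × 0.5935 = 28.55 mg/L, and at the critical point k_2 D_c = k_d L, so D_c = (0.349/1.01) × 28.55 = 9.864 mg/L.
Minimum DO = C_s − D_c = 11.6 − 9.864 = 1.736 mg/L.

t_c ≈ 1.50 d; D_c ≈ 9.86 mg/L; min DO ≈ 1.74 mg/L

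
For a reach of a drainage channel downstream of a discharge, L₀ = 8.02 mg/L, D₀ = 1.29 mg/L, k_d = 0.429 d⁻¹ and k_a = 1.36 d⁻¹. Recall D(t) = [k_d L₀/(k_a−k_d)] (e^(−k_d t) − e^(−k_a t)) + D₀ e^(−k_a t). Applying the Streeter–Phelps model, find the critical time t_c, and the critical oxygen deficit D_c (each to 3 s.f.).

t_c ≈ 0.778 d; D_c ≈ 1.81 mg/L

t_c = [1/(k_a−k_d)] ln[(k_a/k_d)(1 − D₀(k_a−k_d)/(k_d L₀))]
= [1/(1.36−0.429)] ln[(1.36/0.429)(1 − 1.29×0.9310/(0.429×8.02))]
= (1/0.9310) ln[3.170 × 0.6509] = 1.074 × ln(2.064) = 1.074 × 0.7244 = 0.7781 d.
L(t_c) = L₀ e^(−k_d t_c) = 8.02 × 0.7162 = 5.744 mg/L, and at the critical point k_a D_c = k_d L, so D_c = (0.429/1.36) × 5.744 = 1.812 mg/L.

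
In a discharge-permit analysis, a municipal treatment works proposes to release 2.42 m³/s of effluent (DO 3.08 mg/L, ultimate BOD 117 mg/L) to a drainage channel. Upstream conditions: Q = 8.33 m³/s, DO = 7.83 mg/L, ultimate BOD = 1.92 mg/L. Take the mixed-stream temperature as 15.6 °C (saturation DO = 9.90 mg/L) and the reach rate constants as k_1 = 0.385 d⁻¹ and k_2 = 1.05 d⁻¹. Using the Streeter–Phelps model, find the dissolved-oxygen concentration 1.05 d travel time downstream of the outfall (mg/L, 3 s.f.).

DO ≈ 3.45 mg/L

Mixed DO = (8.33×7.83 + 2.42×3.08)/(8.33+2.42) = 72.68/10.75 = 6.761 mg/L.
Mixed L₀ = (8.33×1.92 + 2.42×117)/(10.75) = 299.1/10.75 = 27.83 mg/L.
Initial deficit D₀ = C_s − DO₀ = 9.90 − 6.761 = 3.139 mg/L.
D(1.05) = [0.385×27.83/(1.05−0.385)](e^(−0.385×1.05) − e^(−1.05×1.05)) + 3.139 e^(−1.05×1.05)
= 16.11 × (0.6675 − 0.3320) + 3.139 × 0.3320 = 6.446 mg/L.
DO = 9.90 − 6.446 = 3.454 mg/L.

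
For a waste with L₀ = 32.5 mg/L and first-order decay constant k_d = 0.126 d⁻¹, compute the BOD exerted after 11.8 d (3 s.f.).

y_t = L₀(1 − e^(−k_d t)) = 32.5 × (1 − e^(−0.126×11.8))
= 32.5 × (1 − 0.2261) = 32.5 × 0.7739 = 25.15 mg/L.

y ≈ 25.2 mg/L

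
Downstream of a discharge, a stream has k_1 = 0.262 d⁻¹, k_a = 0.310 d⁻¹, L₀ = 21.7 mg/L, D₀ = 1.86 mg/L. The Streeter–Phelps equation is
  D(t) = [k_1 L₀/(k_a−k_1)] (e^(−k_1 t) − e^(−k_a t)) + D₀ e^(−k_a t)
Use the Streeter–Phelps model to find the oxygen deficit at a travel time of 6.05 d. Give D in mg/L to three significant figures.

D ≈ 6.40 mg/L

k_1 L₀/(k_a−k_1) = 0.262×21.7/(0.310−0.262) = 5.685/0.04800 = 118.4 mg/L.
e^(−k_1 t) = e^(−0.262×6.050) = 0.2049; e^(−k_a t) = e^(−0.310×6.050) = 0.1533.
D = 118.4 × (0.2049 − 0.1533) + 1.86 × 0.1533 = 6.118 + 0.2851 = 6.403 mg/L.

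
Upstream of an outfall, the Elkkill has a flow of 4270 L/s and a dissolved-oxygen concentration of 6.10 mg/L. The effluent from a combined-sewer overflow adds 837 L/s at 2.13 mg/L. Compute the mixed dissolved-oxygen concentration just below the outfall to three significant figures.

Flow-weighted mixing: C = (Q_r C_r + Q_w C_w)/(Q_r + Q_w)
= (4270×6.10 + 837×2.13)/(4270 + 837) = 27830/5107 = 5.449 mg/L.

5.45 mg/L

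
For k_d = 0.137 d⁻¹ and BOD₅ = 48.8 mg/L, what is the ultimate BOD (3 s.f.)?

BOD₅ = L₀(1 − e^(−5k_d)) ⇒ L₀ = BOD₅ / (1 − e^(−5×0.137))
= 48.8 / (1 − 0.5041) = 48.8 / 0.4959 = 98.40 mg/L.

L₀ ≈ 98.4 mg/L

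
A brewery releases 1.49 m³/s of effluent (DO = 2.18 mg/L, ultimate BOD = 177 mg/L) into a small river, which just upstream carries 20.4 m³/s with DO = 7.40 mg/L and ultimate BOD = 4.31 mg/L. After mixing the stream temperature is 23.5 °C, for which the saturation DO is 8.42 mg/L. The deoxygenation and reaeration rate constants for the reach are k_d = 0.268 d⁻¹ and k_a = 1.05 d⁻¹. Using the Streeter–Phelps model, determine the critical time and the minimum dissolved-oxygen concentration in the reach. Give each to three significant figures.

Mixed DO = (20.4×7.40 + 1.49×2.18)/(20.4+1.49) = 154.2/21.89 = 7.045 mg/L.
Mixed L₀ = (20.4×4.31 + 1.49×177)/(21.89) = 351.7/21.89 = 16.06 mg/L.
Initial deficit D₀ = C_s − DO₀ = 8.42 − 7.045 = 1.375 mg/L.
t_c = (1/0.7820) ln[(1.05/0.268)(1 − 1.375×0.7820/(0.268×16.06))] = 1.279 × ln(2.939) = 1.379 d.
D_c = (0.268/1.05) × 16.06 × e^(−0.268×1.379) = 0.2552 × 16.06 × 0.6911 = 2.834 mg/L.
Minimum DO = 8.42 − 2.834 = 5.586 mg/L.

t_c ≈ 1.38 d; minimum DO ≈ 5.59 mg/L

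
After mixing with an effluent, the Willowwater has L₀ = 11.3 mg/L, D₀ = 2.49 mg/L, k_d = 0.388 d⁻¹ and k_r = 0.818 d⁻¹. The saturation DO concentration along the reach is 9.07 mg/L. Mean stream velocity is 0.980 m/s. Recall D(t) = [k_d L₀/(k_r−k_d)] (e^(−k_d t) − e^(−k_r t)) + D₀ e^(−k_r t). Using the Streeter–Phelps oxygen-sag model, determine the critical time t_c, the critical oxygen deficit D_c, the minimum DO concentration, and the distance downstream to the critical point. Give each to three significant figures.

t_c ≈ 1.08 d; D_c ≈ 3.52 mg/L; min DO ≈ 5.55 mg/L; x_c ≈ 91.7 km

At the critical point dD/dt = 0, so k_d L₀ e^(−k_d t) = k_r D. Substituting D(t) from the Streeter–Phelps equation and solving for t gives
t_c = ln[(k_r/k_d)(1 − D₀(k_r−k_d)/(k_d L₀))] / (k_r−k_d).
Here k_r−k_d = 0.4300 d⁻¹ and 1 − D₀(k_r−k_d)/(k_d L₀) = 1 − 2.49×0.4300/(0.388×11.3) = 0.7558, so
t_c = ln(2.108 × 0.7558) / 0.4300 = 0.4659 / 0.4300 = 1.083 d.
D_c = (k_d/k_r) L₀ e^(−k_d t_c) = (0.388/0.818) × 11.3 × e^(−0.388×1.083) = 0.4743 × 11.3 × 0.6568 = 3.520 mg/L.
Minimum DO = C_s − D_c = 9.07 − 3.520 = 5.550 mg/L.
x_c = v t_c = 0.980 m/s × 1.083 d × 86400 s/d = 91740 m ≈ 91.7 km.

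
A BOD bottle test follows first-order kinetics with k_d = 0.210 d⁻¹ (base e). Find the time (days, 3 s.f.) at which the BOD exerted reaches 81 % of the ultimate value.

y/L₀ = 1 − e^(−k_d t) = 0.81 ⇒ e^(−k_d t) = 0.190
t = −ln(0.190) / 0.210 = 1.661 / 0.210 = 7.908 d.

t ≈ 7.91 d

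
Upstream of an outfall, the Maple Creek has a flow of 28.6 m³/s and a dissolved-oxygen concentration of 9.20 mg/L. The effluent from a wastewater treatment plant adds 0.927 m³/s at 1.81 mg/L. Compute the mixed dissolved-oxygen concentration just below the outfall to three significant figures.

Flow-weighted mixing: C = (Q_r C_r + Q_w C_w)/(Q_r + Q_w)
= (28.6×9.20 + 0.927×1.81)/(28.6 + 0.927) = 264.8/29.53 = 8.968 mg/L.

8.97 mg/L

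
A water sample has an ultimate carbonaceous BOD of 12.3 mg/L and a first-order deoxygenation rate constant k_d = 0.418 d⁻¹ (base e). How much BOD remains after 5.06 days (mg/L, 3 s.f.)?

L ≈ 1.48 mg/L

L_t = L₀ e^(−k_d t) = 12.3 × e^(−0.418×5.06) = 12.3 × 0.1206 = 1.484 mg/L.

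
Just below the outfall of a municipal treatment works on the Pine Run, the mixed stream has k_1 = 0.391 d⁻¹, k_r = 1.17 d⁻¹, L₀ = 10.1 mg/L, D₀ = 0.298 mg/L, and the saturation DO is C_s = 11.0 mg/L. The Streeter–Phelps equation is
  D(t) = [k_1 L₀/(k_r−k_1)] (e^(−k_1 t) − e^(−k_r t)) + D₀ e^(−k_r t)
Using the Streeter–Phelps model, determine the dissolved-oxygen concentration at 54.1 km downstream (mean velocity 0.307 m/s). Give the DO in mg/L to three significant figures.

Travel time t = x/v = 54.1 km / (0.307 m/s) = 54100 m / 0.307 m/s = 176200 s = 2.040 d.
k_1 L₀/(k_r−k_1) = 0.391×10.1/(1.17−0.391) = 3.949/0.7790 = 5.069 mg/L.
e^(−k_1 t) = e^(−0.391×2.040) = 0.4505; e^(−k_r t) = e^(−1.17×2.040) = 0.09197.
D = 5.069 × (0.4505 − 0.09197) + 0.298 × 0.09197 = 1.817 + 0.02741 = 1.845 mg/L.
DO = C_s − D = 11.0 − 1.845 = 9.155 mg/L.

DO ≈ 9.16 mg/L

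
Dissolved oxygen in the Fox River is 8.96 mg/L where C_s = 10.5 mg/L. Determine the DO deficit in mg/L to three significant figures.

D = C_s − C = 10.5 − 8.96 = 1.54 mg/L.

D ≈ 1.54 mg/L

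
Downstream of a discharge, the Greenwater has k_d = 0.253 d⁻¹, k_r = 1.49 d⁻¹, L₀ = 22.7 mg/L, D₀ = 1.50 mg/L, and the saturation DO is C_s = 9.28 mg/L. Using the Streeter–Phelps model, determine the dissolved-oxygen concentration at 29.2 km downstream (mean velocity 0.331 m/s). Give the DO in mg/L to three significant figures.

Travel time t = x/v = 29.2 km / (0.331 m/s) = 29200 m / 0.331 m/s = 88220 s = 1.021 d.
k_d L₀/(k_r−k_d) = 0.253×22.7/(1.49−0.253) = 5.743/1.237 = 4.643 mg/L.
e^(−k_d t) = e^(−0.253×1.021) = 0.7723; e^(−k_r t) = e^(−1.49×1.021) = 0.2184.
D = 4.643 × (0.7723 − 0.2184) + 1.50 × 0.2184 = 2.572 + 0.3276 = 2.899 mg/L.
DO = C_s − D = 9.28 − 2.899 = 6.381 mg/L.

DO ≈ 6.38 mg/L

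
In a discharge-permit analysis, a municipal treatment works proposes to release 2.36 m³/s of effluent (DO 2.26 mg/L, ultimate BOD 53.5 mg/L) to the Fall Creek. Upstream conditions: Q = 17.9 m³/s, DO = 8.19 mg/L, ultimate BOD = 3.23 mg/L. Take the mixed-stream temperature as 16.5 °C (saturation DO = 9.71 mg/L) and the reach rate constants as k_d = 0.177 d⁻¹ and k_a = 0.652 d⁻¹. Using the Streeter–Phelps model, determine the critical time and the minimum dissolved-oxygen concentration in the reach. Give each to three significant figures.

Mixed DO = (17.9×8.19 + 2.36×2.26)/(17.9+2.36) = 151.9/20.26 = 7.499 mg/L.
Mixed L₀ = (17.9×3.23 + 2.36×53.5)/(20.26) = 184.1/20.26 = 9.086 mg/L.
Initial deficit D₀ = C_s − DO₀ = 9.71 − 7.499 = 2.211 mg/L.
t_c = (1/0.4750) ln[(0.652/0.177)(1 − 2.211×0.4750/(0.177×9.086))] = 2.105 × ln(1.278) = 0.5169 d.
D_c = (0.177/0.652) × 9.086 × e^(−0.177×0.5169) = 0.2715 × 9.086 × 0.9126 = 2.251 mg/L.
Minimum DO = 9.71 − 2.251 = 7.459 mg/L.

t_c ≈ 0.517 d; minimum DO ≈ 7.46 mg/L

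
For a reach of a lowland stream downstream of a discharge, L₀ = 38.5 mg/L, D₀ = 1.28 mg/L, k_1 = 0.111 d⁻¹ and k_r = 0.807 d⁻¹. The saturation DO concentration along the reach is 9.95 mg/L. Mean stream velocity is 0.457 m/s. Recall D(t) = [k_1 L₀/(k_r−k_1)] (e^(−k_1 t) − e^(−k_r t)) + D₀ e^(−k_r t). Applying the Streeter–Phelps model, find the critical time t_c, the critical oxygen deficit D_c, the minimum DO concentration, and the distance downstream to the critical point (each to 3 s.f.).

With k_r/k_1 = 7.270 and 1 − D₀(k_r−k_1)/(k_1 L₀) = 0.7915,
t_c = ln(7.270 × 0.7915) / (0.807 − 0.111) = ln(5.755) / 0.6960 = 1.750/0.6960 = 2.514 d.
D_c = (k_1/k_r) L₀ e^(−k_1 t_c) = (0.111/0.807) × 38.5 × e^(−0.111×2.514) = 0.1375 × 38.5 × 0.7565 = 4.006 mg/L.
Minimum DO = C_s − D_c = 9.95 − 4.006 = 5.944 mg/L.
x_c = v t_c = 0.457 m/s × 2.514 d × 86400 s/d = 99280 m ≈ 99.3 km.

t_c ≈ 2.51 d; D_c ≈ 4.01 mg/L; min DO ≈ 5.94 mg/L; x_c ≈ 99.3 km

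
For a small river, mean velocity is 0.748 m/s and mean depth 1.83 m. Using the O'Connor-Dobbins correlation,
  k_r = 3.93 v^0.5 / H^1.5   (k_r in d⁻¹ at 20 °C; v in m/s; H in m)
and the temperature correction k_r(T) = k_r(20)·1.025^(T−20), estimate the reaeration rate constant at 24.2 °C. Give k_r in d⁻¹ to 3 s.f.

k_r(20) = 3.93 × 0.748^0.5 / 1.83^1.5 = 3.93 × 0.8649 / 2.476 = 1.373 d⁻¹.
k_r(24.2) = 1.373 × 1.025^(24.2−20) = 1.373 × 1.109 = 1.523 d⁻¹.

k_r ≈ 1.52 d⁻¹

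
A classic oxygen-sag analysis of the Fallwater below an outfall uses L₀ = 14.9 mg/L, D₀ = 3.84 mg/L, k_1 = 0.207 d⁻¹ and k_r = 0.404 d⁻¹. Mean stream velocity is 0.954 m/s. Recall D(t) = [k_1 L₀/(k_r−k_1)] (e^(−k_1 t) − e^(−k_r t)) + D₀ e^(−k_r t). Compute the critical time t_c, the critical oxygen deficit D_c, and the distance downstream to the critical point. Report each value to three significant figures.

With k_r/k_1 = 1.952 and 1 − D₀(k_r−k_1)/(k_1 L₀) = 0.7547,
t_c = ln(1.952 × 0.7547) / (0.404 − 0.207) = ln(1.473) / 0.1970 = 0.3873/0.1970 = 1.966 d.
D_c = (k_1/k_r) L₀ e^(−k_1 t_c) = (0.207/0.404) × 14.9 × e^(−0.207×1.966) = 0.5124 × 14.9 × 0.6657 = 5.082 mg/L.
x_c = v t_c = 0.954 m/s × 1.966 d × 86400 s/d = 162000 m ≈ 162 km.

t_c ≈ 1.97 d; D_c ≈ 5.08 mg/L; x_c ≈ 162 km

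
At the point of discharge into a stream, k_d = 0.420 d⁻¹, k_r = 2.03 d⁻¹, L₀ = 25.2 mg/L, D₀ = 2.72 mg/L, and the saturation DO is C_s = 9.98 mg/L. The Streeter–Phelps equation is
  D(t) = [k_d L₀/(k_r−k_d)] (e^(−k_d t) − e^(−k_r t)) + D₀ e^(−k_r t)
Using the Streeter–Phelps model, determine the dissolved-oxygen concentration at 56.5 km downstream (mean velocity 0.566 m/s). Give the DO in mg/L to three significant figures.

Travel time t = x/v = 56.5 km / (0.566 m/s) = 56500 m / 0.566 m/s = 99820 s = 1.155 d.
k_d L₀/(k_r−k_d) = 0.420×25.2/(2.03−0.420) = 10.58/1.610 = 6.574 mg/L.
e^(−k_d t) = e^(−0.420×1.155) = 0.6155; e^(−k_r t) = e^(−2.03×1.155) = 0.09581.
D = 6.574 × (0.6155 − 0.09581) + 2.72 × 0.09581 = 3.417 + 0.2606 = 3.677 mg/L.
DO = C_s − D = 9.98 − 3.677 = 6.303 mg/L.

DO ≈ 6.30 mg/L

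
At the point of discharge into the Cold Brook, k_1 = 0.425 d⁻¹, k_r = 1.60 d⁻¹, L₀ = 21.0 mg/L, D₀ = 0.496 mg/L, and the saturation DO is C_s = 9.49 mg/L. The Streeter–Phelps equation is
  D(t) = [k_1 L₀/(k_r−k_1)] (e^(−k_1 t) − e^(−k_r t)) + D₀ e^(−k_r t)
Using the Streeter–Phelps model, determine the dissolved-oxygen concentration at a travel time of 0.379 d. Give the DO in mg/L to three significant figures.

k_1 L₀/(k_r−k_1) = 0.425×21.0/(1.60−0.425) = 8.925/1.175 = 7.596 mg/L.
e^(−k_1 t) = e^(−0.425×0.3790) = 0.8512; e^(−k_r t) = e^(−1.60×0.3790) = 0.5453.
D = 7.596 × (0.8512 − 0.5453) + 0.496 × 0.5453 = 2.324 + 0.2705 = 2.594 mg/L.
DO = C_s − D = 9.49 − 2.594 = 6.896 mg/L.

DO ≈ 6.90 mg/L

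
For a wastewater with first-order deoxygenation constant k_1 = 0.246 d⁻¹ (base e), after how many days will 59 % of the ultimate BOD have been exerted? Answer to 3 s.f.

y/L₀ = 1 − e^(−k_1 t) = 0.59 ⇒ e^(−k_1 t) = 0.410
t = −ln(0.410) / 0.246 = 0.8916 / 0.246 = 3.624 d.

t ≈ 3.62 d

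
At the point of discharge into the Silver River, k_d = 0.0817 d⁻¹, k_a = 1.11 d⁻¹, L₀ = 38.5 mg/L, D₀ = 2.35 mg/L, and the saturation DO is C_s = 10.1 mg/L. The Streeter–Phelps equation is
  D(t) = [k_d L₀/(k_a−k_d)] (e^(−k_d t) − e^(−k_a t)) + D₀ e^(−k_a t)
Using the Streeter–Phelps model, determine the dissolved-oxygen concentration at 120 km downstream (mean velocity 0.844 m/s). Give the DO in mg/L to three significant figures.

DO ≈ 7.54 mg/L

Travel time t = x/v = 120 km / (0.844 m/s) = 120000 m / 0.844 m/s = 142200 s = 1.646 d.
k_d L₀/(k_a−k_d) = 0.0817×38.5/(1.11−0.0817) = 3.145/1.028 = 3.059 mg/L.
e^(−k_d t) = e^(−0.0817×1.646) = 0.8742; e^(−k_a t) = e^(−1.11×1.646) = 0.1610.
D = 3.059 × (0.8742 − 0.1610) + 2.35 × 0.1610 = 2.182 + 0.3782 = 2.560 mg/L.
DO = C_s − D = 10.1 − 2.560 = 7.540 mg/L.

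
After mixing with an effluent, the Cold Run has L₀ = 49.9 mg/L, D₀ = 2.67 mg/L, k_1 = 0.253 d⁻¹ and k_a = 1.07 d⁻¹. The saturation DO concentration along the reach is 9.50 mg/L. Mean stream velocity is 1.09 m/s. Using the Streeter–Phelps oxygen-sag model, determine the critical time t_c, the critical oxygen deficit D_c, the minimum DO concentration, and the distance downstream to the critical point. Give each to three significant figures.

With k_a/k_1 = 4.229 and 1 − D₀(k_a−k_1)/(k_1 L₀) = 0.8272,
t_c = ln(4.229 × 0.8272) / (1.07 − 0.253) = ln(3.498) / 0.8170 = 1.252/0.8170 = 1.533 d.
D_c = (k_1/k_a) L₀ e^(−k_1 t_c) = (0.253/1.07) × 49.9 × e^(−0.253×1.533) = 0.2364 × 49.9 × 0.6785 = 8.006 mg/L.
Minimum DO = C_s − D_c = 9.50 − 8.006 = 1.494 mg/L.
x_c = v t_c = 1.09 m/s × 1.533 d × 86400 s/d = 144400 m ≈ 144 km.

t_c ≈ 1.53 d; D_c ≈ 8.01 mg/L; min DO ≈ 1.49 mg/L; x_c ≈ 144 km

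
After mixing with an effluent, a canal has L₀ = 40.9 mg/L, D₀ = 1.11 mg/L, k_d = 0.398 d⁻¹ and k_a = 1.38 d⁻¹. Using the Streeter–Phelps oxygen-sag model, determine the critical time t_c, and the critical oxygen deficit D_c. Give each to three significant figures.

t_c ≈ 1.20 d; D_c ≈ 7.33 mg/L

At the critical point dD/dt = 0, so k_d L₀ e^(−k_d t) = k_a D. Substituting D(t) from the Streeter–Phelps equation and solving for t gives
t_c = ln[(k_a/k_d)(1 − D₀(k_a−k_d)/(k_d L₀))] / (k_a−k_d).
Here k_a−k_d = 0.9820 d⁻¹ and 1 − D₀(k_a−k_d)/(k_d L₀) = 1 − 1.11×0.9820/(0.398×40.9) = 0.9330, so
t_c = ln(3.467 × 0.9330) / 0.9820 = 1.174 / 0.9820 = 1.196 d.
D_c = (k_d/k_a) L₀ e^(−k_d t_c) = (0.398/1.38) × 40.9 × e^(−0.398×1.196) = 0.2884 × 40.9 × 0.6214 = 7.329 mg/L.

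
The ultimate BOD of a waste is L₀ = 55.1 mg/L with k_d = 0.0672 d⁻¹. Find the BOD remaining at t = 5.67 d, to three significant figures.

L ≈ 37.6 mg/L

L_t = L₀ e^(−k_d t) = 55.1 × e^(−0.0672×5.67) = 55.1 × 0.6832 = 37.64 mg/L.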